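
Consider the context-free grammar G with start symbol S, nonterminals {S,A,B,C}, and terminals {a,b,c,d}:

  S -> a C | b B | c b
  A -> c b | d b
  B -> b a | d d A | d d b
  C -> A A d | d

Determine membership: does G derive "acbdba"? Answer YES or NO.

Convert to CNF:
  S -> T0 T1 | T1 B | T3 C
  A -> T0 T1 | T2 T1
  B -> T1 T3 | T2 X4 | T2 X5
  C -> A X6 | d
  T0 -> c
  T1 -> b
  T2 -> d
  T3 -> a
  X4 -> T2 A
  X5 -> T2 T1
  X6 -> A T2

Fill CYK table bottom-up:
  T[0,0] 'a' = {T3}  orig:{}
  T[1,1] 'c' = {T0}  orig:{}
  T[2,2] 'b' = {T1}  orig:{}
  T[3,3] 'd' = {C,T2}  orig:{C}
  T[4,4] 'b' = {T1}  orig:{}
  T[5,5] 'a' = {T3}  orig:{}
  T[0,1] 'ac' = ∅
  T[1,2] 'cb' = {A,S}
  T[2,3] 'bd' = ∅
  T[3,4] 'db' = {A,X5}  orig:{A}
  T[4,5] 'ba' = {B}
  T[0,2] 'acb' = ∅
  T[1,3] 'cbd' = {X6}  orig:{}
  T[2,4] 'bdb' = ∅
  T[3,5] 'dba' = ∅
  T[0,3] 'acbd' = ∅
  T[1,4] 'cbdb' = ∅
  T[2,5] 'bdba' = ∅
  T[0,4] 'acbdb' = ∅
  T[1,5] 'cbdba' = ∅
  T[0,5] 'acbdba' = ∅

S ∉ T[0,5] ⇒ NO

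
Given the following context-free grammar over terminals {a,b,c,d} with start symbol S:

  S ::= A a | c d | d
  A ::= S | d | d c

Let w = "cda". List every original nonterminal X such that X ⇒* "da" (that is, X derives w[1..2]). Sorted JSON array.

CNF form of G:
  S -> A T0 | T1 T2 | d
  A -> A T0 | T1 T2 | T2 T1 | d
  T0 -> a
  T1 -> c
  T2 -> d

CYK fill (cells [i..j] with 1 ≤ i ≤ j ≤ 2 only):
  cell(1,1) d: {A,S,T2}  orig:{A,S}
  cell(2,2) a: {T0}  orig:{}
  cell(1,2) da: {A,S}

Original NTs in T[1,2] deriving "da": ["A", "S"]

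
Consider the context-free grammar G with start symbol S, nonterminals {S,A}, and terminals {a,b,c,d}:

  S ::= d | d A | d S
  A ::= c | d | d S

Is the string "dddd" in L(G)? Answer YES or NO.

CNF form of G:
  S -> T0 A | T0 S | d
  A -> T0 S | c | d
  T0 -> d

CYK table (by increasing span):
  cell(0,0) d: {A,S,T0}  orig:{A,S}
  cell(1,1) d: {A,S,T0}  orig:{A,S}
  cell(2,2) d: {A,S,T0}  orig:{A,S}
  cell(3,3) d: {A,S,T0}  orig:{A,S}
  cell(0,1) dd: {A,S}
  cell(1,2) dd: {A,S}
  cell(2,3) dd: {A,S}
  cell(0,2) ddd: {A,S}
  cell(1,3) ddd: {A,S}
  cell(0,3) dddd: {A,S}

S ∈ T[0,3] ⇒ YES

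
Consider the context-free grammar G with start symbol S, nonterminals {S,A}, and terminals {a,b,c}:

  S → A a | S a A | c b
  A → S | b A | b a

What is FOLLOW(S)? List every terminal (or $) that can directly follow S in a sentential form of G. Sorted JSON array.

Compute FIRST by fixpoint:
[1]
  A via A→b A: +{b}
  S via S→A a: +{b}
  S via S→c b: +{c}
  FIRST[S]={b,c}  FIRST[A]={b}
[2]
  A via A→S: +{c}
  FIRST[S]={b,c}  FIRST[A]={b,c}
[3] — fixpoint
  FIRST[S]={b,c}  FIRST[A]={b,c}

Compute FOLLOW by fixpoint:
FOLLOW(S) := {$}
pass 1:
  S→A a: FOLLOW(A) ⊇ FIRST(a) = {a}; new: +{a}
  S→S a A: FOLLOW(S) ⊇ FIRST(a) = {a}; new: +{a}
  S→S a A: FOLLOW(A) ⊇ FOLLOW(S) ⊇ {$,a}; new: +{$}
  FOLLOW(S)={$,a}  FOLLOW(A)={$,a}
pass 2: (no change)
  FOLLOW(S)={$,a}  FOLLOW(A)={$,a}

FOLLOW(S) = ["$", "a"]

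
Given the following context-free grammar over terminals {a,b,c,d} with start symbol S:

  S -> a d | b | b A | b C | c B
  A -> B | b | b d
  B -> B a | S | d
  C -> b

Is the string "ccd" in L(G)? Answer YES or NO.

CNF form of G:
  S -> T0 T1 | T2 A | T2 C | T3 B | b
  A -> B T0 | T0 T1 | T2 A | T2 C | T2 T1 | T3 B | b | d
  B -> B T0 | T0 T1 | T2 A | T2 C | T3 B | b | d
  C -> b
  T0 -> a
  T1 -> d
  T2 -> b
  T3 -> c

Fill CYK table bottom-up:
  [0..0]={T3}  "c"  orig:{}
  [1..1]={T3}  "c"  orig:{}
  [2..2]={A,B,T1}  "d"  orig:{A,B}
  [0..1]=∅  "cc"
  [1..2]={A,B,S}  "cd"
  [0..2]={A,B,S}  "ccd"

S ∈ T[0,2] ⇒ YES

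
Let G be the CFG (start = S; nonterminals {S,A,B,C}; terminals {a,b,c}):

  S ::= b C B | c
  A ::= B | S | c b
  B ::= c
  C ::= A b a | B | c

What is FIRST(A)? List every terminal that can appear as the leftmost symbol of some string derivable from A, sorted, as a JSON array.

FIRST iteration:
pass 1:
  A via A→c b: +{c}
  B via B→c: +{c}
  C via C→A b a: +{c}
  S via S→b C B: +{b}
  S via S→c: +{c}
  FIRST[S]={b,c}  FIRST[A]={c}  FIRST[B]={c}  FIRST[C]={c}
pass 2:
  A via A→S: +{b}
  C via C→A b a: +{b}
  FIRST[S]={b,c}  FIRST[A]={b,c}  FIRST[B]={c}  FIRST[C]={b,c}
pass 3: (stable)
  FIRST[S]={b,c}  FIRST[A]={b,c}  FIRST[B]={c}  FIRST[C]={b,c}

FIRST(A) = ["b", "c"]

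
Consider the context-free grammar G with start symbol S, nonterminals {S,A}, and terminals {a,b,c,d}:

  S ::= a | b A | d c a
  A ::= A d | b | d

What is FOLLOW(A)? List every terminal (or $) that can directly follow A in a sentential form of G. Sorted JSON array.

FIRST iteration:
[1]
  A via A→b: +{b}
  A via A→d: +{d}
  S via S→a: +{a}
  S via S→b A: +{b}
  S via S→d c a: +{d}
  FIRST[S]={a,b,d}  FIRST[A]={b,d}
[2] done
  FIRST[S]={a,b,d}  FIRST[A]={b,d}

Compute FOLLOW by fixpoint:
seed FOLLOW(S) with $
pass 1:
  A→A d: FOLLOW(A) ⊇ FIRST(d) = {d}; new: +{d}
  S→b A: FOLLOW(A) ⊇ FOLLOW(S) ⊇ {$}; new: +{$}
  FOLLOW[S]={$}  FOLLOW[A]={$,d}
pass 2: (no change)
  FOLLOW[S]={$}  FOLLOW[A]={$,d}

FOLLOW(A) = ["$", "d"]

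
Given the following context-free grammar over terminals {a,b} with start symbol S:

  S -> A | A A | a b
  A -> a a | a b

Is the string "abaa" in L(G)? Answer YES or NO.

Convert to CNF:
  S -> A A | T0 T0 | T0 T1
  A -> T0 T0 | T0 T1
  T0 -> a
  T1 -> b

Fill CYK table bottom-up:
  cell(0,0) a: {T0}  orig:{}
  cell(1,1) b: {T1}  orig:{}
  cell(2,2) a: {T0}  orig:{}
  cell(3,3) a: {T0}  orig:{}
  cell(0,1) ab: {A,S}
  cell(1,2) ba: ∅
  cell(2,3) aa: {A,S}
  cell(0,2) aba: ∅
  cell(1,3) baa: ∅
  cell(0,3) abaa: {S}

S ∈ T[0,3] ⇒ YES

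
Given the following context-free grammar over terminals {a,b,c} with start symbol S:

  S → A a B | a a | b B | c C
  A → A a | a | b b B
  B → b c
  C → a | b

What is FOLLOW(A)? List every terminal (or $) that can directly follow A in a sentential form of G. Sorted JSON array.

Compute FIRST by fixpoint:
round 1:
  A via A→a: +{a}
  A via A→b b B: +{b}
  B via B→b c: +{b}
  C via C→a: +{a}
  C via C→b: +{b}
  S via S→A a B: +{a,b}
  S via S→c C: +{c}
  S: {a,b,c}  A: {a,b}  B: {b}  C: {a,b}
round 2: (stable)
  S: {a,b,c}  A: {a,b}  B: {b}  C: {a,b}

FOLLOW sets:
seed FOLLOW(S) with $
pass 1:
  A→A a: FOLLOW(A) ⊇ FIRST(a) = {a}; new: +{a}
  A→b b B: FOLLOW(B) ⊇ FOLLOW(A) ⊇ {a}; new: +{a}
  S→A a B: FOLLOW(B) ⊇ FOLLOW(S) ⊇ {$}; new: +{$}
  S→c C: FOLLOW(C) ⊇ FOLLOW(S) ⊇ {$}; new: +{$}
  FOLLOW[S]={$}  FOLLOW[A]={a}  FOLLOW[B]={$,a}  FOLLOW[C]={$}
pass 2: (no change)
  FOLLOW[S]={$}  FOLLOW[A]={a}  FOLLOW[B]={$,a}  FOLLOW[C]={$}

FOLLOW(A) = ["a"]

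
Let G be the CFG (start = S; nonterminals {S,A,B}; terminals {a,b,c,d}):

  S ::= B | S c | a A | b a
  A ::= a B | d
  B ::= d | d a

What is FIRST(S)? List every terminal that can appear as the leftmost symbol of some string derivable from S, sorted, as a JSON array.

Compute FIRST by fixpoint:
pass 1:
  A via A→a B: +{a}
  A via A→d: +{d}
  B via B→d: +{d}
  S via S→B: +{d}
  S via S→a A: +{a}
  S via S→b a: +{b}
  FIRST[S]={a,b,d}  FIRST[A]={a,d}  FIRST[B]={d}
pass 2: (no change)
  FIRST[S]={a,b,d}  FIRST[A]={a,d}  FIRST[B]={d}

FIRST(S) = ["a", "b", "d"]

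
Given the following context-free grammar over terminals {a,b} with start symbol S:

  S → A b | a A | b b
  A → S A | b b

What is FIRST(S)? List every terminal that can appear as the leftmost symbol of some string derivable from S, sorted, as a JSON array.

FIRST iteration:
[1]
  A via A→b b: +{b}
  S via S→A b: +{b}
  S via S→a A: +{a}
  S: {a,b}  A: {b}
[2]
  A via A→S A: +{a}
  S: {a,b}  A: {a,b}
[3] done
  S: {a,b}  A: {a,b}

FIRST(S) = ["a", "b"]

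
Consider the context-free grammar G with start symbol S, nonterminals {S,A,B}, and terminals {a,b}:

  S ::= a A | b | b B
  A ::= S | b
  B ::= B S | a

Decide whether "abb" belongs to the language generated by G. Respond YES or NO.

Convert to CNF:
  S -> T0 A | T1 B | b
  A -> T0 A | T1 B | b
  B -> B S | a
  T0 -> a
  T1 -> b

Fill CYK table bottom-up:
  [0..0]={B,T0}  "a"  orig:{B}
  [1..1]={A,S,T1}  "b"  orig:{A,S}
  [2..2]={A,S,T1}  "b"  orig:{A,S}
  [0..1]={A,B,S}  "ab"
  [1..2]=∅  "bb"
  [0..2]={B}  "abb"

S ∉ T[0,2] ⇒ NO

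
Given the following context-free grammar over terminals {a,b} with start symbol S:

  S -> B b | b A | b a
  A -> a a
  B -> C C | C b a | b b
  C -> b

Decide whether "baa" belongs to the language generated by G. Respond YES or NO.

Convert to CNF:
  S -> B T1 | T1 A | T1 T0
  A -> T0 T0
  B -> C C | C X2 | T1 T1
  C -> b
  T0 -> a
  T1 -> b
  X2 -> T1 T0

Fill CYK table bottom-up:
  T[0,0] 'b' = {C,T1}  orig:{C}
  T[1,1] 'a' = {T0}  orig:{}
  T[2,2] 'a' = {T0}  orig:{}
  T[0,1] 'ba' = {S,X2}  orig:{S}
  T[1,2] 'aa' = {A}
  T[0,2] 'baa' = {S}

S ∈ T[0,2] ⇒ YES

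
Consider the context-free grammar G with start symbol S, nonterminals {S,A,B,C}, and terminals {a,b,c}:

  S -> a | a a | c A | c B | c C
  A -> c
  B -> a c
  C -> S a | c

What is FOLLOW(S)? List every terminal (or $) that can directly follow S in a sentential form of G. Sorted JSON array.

FIRST iteration:
[1]
  A via A→c: +{c}
  B via B→a c: +{a}
  C via C→c: +{c}
  S via S→a: +{a}
  S via S→c A: +{c}
  S: {a,c}  A: {c}  B: {a}  C: {c}
[2]
  C via C→S a: +{a}
  S: {a,c}  A: {c}  B: {a}  C: {a,c}
[3] done
  S: {a,c}  A: {c}  B: {a}  C: {a,c}

FOLLOW iteration:
FOLLOW(S) := {$}
[1]
  C→S a: FOLLOW(S) ⊇ FIRST(a) = {a}; new: +{a}
  S→c A: FOLLOW(A) ⊇ FOLLOW(S) ⊇ {$,a}; new: +{$,a}
  S→c B: FOLLOW(B) ⊇ FOLLOW(S) ⊇ {$,a}; new: +{$,a}
  S→c C: FOLLOW(C) ⊇ FOLLOW(S) ⊇ {$,a}; new: +{$,a}
  FOLLOW(S)={$,a}  FOLLOW(A)={$,a}  FOLLOW(B)={$,a}  FOLLOW(C)={$,a}
[2] (stable)
  FOLLOW(S)={$,a}  FOLLOW(A)={$,a}  FOLLOW(B)={$,a}  FOLLOW(C)={$,a}

FOLLOW(S) = ["$", "a"]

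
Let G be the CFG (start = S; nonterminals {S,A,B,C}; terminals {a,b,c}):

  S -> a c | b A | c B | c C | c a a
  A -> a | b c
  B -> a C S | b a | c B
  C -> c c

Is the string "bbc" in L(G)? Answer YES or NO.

Convert to CNF:
  S -> T0 A | T1 B | T1 C | T1 X4 | T2 T1
  A -> T0 T1 | a
  B -> T0 T2 | T1 B | T2 X3
  C -> T1 T1
  T0 -> b
  T1 -> c
  T2 -> a
  X3 -> C S
  X4 -> T2 T2

CYK fill:
  T[0,0] 'b' = {T0}  orig:{}
  T[1,1] 'b' = {T0}  orig:{}
  T[2,2] 'c' = {T1}  orig:{}
  T[0,1] 'bb' = ∅
  T[1,2] 'bc' = {A}
  T[0,2] 'bbc' = {S}

S ∈ T[0,2] ⇒ YES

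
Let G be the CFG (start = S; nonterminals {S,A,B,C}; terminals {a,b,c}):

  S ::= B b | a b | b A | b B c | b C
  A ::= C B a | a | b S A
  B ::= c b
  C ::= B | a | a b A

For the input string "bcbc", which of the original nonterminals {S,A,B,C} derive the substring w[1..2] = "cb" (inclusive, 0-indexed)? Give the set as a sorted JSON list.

Convert to CNF:
  S -> B T1 | T0 T1 | T1 A | T1 C | T1 X6
  A -> C X3 | T1 X4 | a
  B -> T2 T1
  C -> T0 X5 | T2 T1 | a
  T0 -> a
  T1 -> b
  T2 -> c
  X3 -> B T0
  X4 -> S A
  X5 -> T1 A
  X6 -> B T2

CYK fill — only the sub-triangle for w[1..2]:
  T[1,1] 'c' = {T2}  orig:{}
  T[2,2] 'b' = {T1}  orig:{}
  T[1,2] 'cb' = {B,C}

Original NTs in T[1,2] deriving "cb": ["B", "C"]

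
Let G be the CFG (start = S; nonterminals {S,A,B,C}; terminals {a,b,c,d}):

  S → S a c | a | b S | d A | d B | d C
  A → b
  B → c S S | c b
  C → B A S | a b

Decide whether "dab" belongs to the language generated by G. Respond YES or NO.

CNF form of G:
  S -> S X6 | T1 S | T3 A | T3 B | T3 C | a
  A -> b
  B -> T0 T1 | T0 X4
  C -> B X5 | T2 T1
  T0 -> c
  T1 -> b
  T2 -> a
  T3 -> d
  X4 -> S S
  X5 -> A S
  X6 -> T2 T0

CYK fill:
  [0..0]={T3}  "d"  orig:{}
  [1..1]={S,T2}  "a"  orig:{S}
  [2..2]={A,T1}  "b"  orig:{A}
  [0..1]=∅  "da"
  [1..2]={C}  "ab"
  [0..2]={S}  "dab"

S ∈ T[0,2] ⇒ YES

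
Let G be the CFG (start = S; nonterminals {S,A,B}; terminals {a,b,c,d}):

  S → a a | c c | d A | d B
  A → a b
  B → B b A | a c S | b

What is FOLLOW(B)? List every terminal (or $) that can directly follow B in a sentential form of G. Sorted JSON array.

Compute FIRST by fixpoint:
round 1:
  A via A→a b: +{a}
  B via B→a c S: +{a}
  B via B→b: +{b}
  S via S→a a: +{a}
  S via S→c c: +{c}
  S via S→d A: +{d}
  S: {a,c,d}  A: {a}  B: {a,b}
round 2: done
  S: {a,c,d}  A: {a}  B: {a,b}

FOLLOW iteration:
seed FOLLOW(S) with $
[1]
  B→B b A: FOLLOW(B) ⊇ FIRST(b) = {b}; new: +{b}
  B→B b A: FOLLOW(A) ⊇ FOLLOW(B) ⊇ {b}; new: +{b}
  B→a c S: FOLLOW(S) ⊇ FOLLOW(B) ⊇ {b}; new: +{b}
  S→d A: FOLLOW(A) ⊇ FOLLOW(S) ⊇ {$,b}; new: +{$}
  S→d B: FOLLOW(B) ⊇ FOLLOW(S) ⊇ {$,b}; new: +{$}
  FOLLOW(S)={$,b}  FOLLOW(A)={$,b}  FOLLOW(B)={$,b}
[2] (no change)
  FOLLOW(S)={$,b}  FOLLOW(A)={$,b}  FOLLOW(B)={$,b}

FOLLOW(B) = ["$", "b"]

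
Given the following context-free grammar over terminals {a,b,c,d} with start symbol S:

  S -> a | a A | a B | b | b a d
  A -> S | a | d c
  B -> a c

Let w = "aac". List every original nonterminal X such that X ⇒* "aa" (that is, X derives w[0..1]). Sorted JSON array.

CNF form of G:
  S -> T0 A | T0 B | T1 X5 | a | b
  A -> T0 A | T0 B | T1 X4 | T2 T3 | a | b
  B -> T0 T3
  T0 -> a
  T1 -> b
  T2 -> d
  T3 -> c
  X4 -> T0 T2
  X5 -> T0 T2

Fill CYK table bottom-up (cells [i..j] with 0 ≤ i ≤ j ≤ 1 only):
  T[0,0] 'a' = {A,S,T0}  orig:{A,S}
  T[1,1] 'a' = {A,S,T0}  orig:{A,S}
  T[0,1] 'aa' = {A,S}

Original NTs in T[0,1] deriving "aa": ["A", "S"]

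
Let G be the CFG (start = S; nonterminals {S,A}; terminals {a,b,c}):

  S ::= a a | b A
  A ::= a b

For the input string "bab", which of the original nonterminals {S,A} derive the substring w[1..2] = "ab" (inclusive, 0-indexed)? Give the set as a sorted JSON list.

Convert to CNF:
  S -> T0 T0 | T1 A
  A -> T0 T1
  T0 -> a
  T1 -> b

CYK fill, restricted to cells inside w[1..2]:
  cell(1,1) a: {T0}  orig:{}
  cell(2,2) b: {T1}  orig:{}
  cell(1,2) ab: {A}

Original NTs in T[1,2] deriving "ab": ["A"]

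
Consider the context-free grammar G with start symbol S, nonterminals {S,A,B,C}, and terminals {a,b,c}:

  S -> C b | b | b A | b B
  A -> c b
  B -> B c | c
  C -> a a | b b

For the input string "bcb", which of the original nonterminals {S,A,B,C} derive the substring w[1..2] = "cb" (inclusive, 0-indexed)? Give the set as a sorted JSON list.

CNF form of G:
  S -> C T1 | T1 A | T1 B | b
  A -> T0 T1
  B -> B T0 | c
  C -> T1 T1 | T2 T2
  T0 -> c
  T1 -> b
  T2 -> a

Fill CYK table bottom-up, restricted to cells inside w[1..2]:
  cell(1,1) c: {B,T0}  orig:{B}
  cell(2,2) b: {S,T1}  orig:{S}
  cell(1,2) cb: {A}

Original NTs in T[1,2] deriving "cb": ["A"]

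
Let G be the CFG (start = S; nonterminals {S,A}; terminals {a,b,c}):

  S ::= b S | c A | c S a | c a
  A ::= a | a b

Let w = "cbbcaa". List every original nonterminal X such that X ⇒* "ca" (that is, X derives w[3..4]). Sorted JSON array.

Convert to CNF:
  S -> T1 S | T2 A | T2 T0 | T2 X3
  A -> T0 T1 | a
  T0 -> a
  T1 -> b
  T2 -> c
  X3 -> S T0

CYK fill (cells [i..j] with 3 ≤ i ≤ j ≤ 4 only):
  T[3,3] 'c' = {T2}  orig:{}
  T[4,4] 'a' = {A,T0}  orig:{A}
  T[3,4] 'ca' = {S}

Original NTs in T[3,4] deriving "ca": ["S"]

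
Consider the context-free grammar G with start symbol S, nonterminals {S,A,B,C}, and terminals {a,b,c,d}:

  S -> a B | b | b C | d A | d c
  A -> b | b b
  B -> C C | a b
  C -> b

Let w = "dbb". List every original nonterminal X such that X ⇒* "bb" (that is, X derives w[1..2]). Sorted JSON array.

CNF form of G:
  S -> T0 C | T1 B | T2 A | T2 T3 | b
  A -> T0 T0 | b
  B -> C C | T1 T0
  C -> b
  T0 -> b
  T1 -> a
  T2 -> d
  T3 -> c

CYK table (by increasing span) — only the sub-triangle for w[1..2]:
  cell(1,1) b: {A,C,S,T0}  orig:{A,C,S}
  cell(2,2) b: {A,C,S,T0}  orig:{A,C,S}
  cell(1,2) bb: {A,B,S}

Original NTs in T[1,2] deriving "bb": ["A", "B", "S"]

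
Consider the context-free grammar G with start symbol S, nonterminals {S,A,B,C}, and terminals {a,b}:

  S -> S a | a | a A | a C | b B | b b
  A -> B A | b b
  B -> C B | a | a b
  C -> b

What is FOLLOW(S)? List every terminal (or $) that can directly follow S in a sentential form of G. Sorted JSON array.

FIRST sets, iterate to fixpoint:
round 1:
  A via A→b b: +{b}
  B via B→a: +{a}
  C via C→b: +{b}
  S via S→a: +{a}
  S via S→b B: +{b}
  FIRST(S)={a,b}  FIRST(A)={b}  FIRST(B)={a}  FIRST(C)={b}
round 2:
  A via A→B A: +{a}
  B via B→C B: +{b}
  FIRST(S)={a,b}  FIRST(A)={a,b}  FIRST(B)={a,b}  FIRST(C)={b}
round 3: — fixpoint
  FIRST(S)={a,b}  FIRST(A)={a,b}  FIRST(B)={a,b}  FIRST(C)={b}

FOLLOW iteration:
FOLLOW(S) := {$}
round 1:
  A→B A: FOLLOW(B) ⊇ FIRST(A) = {a,b}; new: +{a,b}
  B→C B: FOLLOW(C) ⊇ FIRST(B) = {a,b}; new: +{a,b}
  S→S a: FOLLOW(S) ⊇ FIRST(a) = {a}; new: +{a}
  S→a A: FOLLOW(A) ⊇ FOLLOW(S) ⊇ {$,a}; new: +{$,a}
  S→a C: FOLLOW(C) ⊇ FOLLOW(S) ⊇ {$,a}; new: +{$}
  S→b B: FOLLOW(B) ⊇ FOLLOW(S) ⊇ {$,a}; new: +{$}
  FOLLOW[S]={$,a}  FOLLOW[A]={$,a}  FOLLOW[B]={$,a,b}  FOLLOW[C]={$,a,b}
round 2: done
  FOLLOW[S]={$,a}  FOLLOW[A]={$,a}  FOLLOW[B]={$,a,b}  FOLLOW[C]={$,a,b}

FOLLOW(S) = ["$", "a"]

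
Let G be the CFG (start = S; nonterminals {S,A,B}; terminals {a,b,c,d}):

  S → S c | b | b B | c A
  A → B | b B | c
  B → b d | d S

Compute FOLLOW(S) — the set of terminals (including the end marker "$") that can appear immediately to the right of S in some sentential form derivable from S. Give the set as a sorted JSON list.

FIRST sets, iterate to fixpoint:
pass 1:
  A via A→b B: +{b}
  A via A→c: +{c}
  B via B→b d: +{b}
  B via B→d S: +{d}
  S via S→b: +{b}
  S via S→c A: +{c}
  FIRST(S)={b,c}  FIRST(A)={b,c}  FIRST(B)={b,d}
pass 2:
  A via A→B: +{d}
  FIRST(S)={b,c}  FIRST(A)={b,c,d}  FIRST(B)={b,d}
pass 3: done
  FIRST(S)={b,c}  FIRST(A)={b,c,d}  FIRST(B)={b,d}

FOLLOW sets:
initialize: $ ∈ FOLLOW(S)
round 1:
  S→S c: FOLLOW(S) ⊇ FIRST(c) = {c}; new: +{c}
  S→b B: FOLLOW(B) ⊇ FOLLOW(S) ⊇ {$,c}; new: +{$,c}
  S→c A: FOLLOW(A) ⊇ FOLLOW(S) ⊇ {$,c}; new: +{$,c}
  S: {$,c}  A: {$,c}  B: {$,c}
round 2: done
  S: {$,c}  A: {$,c}  B: {$,c}

FOLLOW(S) = ["$", "c"]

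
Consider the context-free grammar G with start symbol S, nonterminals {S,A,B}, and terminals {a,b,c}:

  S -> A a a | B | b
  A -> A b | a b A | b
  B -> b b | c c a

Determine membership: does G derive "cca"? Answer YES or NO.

CNF form of G:
  S -> A X5 | T0 T0 | T2 X6 | b
  A -> A T0 | T1 X3 | b
  B -> T0 T0 | T2 X4
  T0 -> b
  T1 -> a
  T2 -> c
  X3 -> T0 A
  X4 -> T2 T1
  X5 -> T1 T1
  X6 -> T2 T1

Fill CYK table bottom-up:
  T[0,0] 'c' = {T2}  orig:{}
  T[1,1] 'c' = {T2}  orig:{}
  T[2,2] 'a' = {T1}  orig:{}
  T[0,1] 'cc' = ∅
  T[1,2] 'ca' = {X4,X6}  orig:{}
  T[0,2] 'cca' = {B,S}

S ∈ T[0,2] ⇒ YES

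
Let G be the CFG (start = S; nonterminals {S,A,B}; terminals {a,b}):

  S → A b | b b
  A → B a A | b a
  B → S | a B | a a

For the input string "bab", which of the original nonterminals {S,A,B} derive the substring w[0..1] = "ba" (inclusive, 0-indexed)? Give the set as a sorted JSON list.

Convert to CNF:
  S -> A T1 | T1 T1
  A -> B X2 | T1 T0
  B -> A T1 | T0 B | T0 T0 | T1 T1
  T0 -> a
  T1 -> b
  X2 -> T0 A

CYK table (by increasing span), restricted to cells inside w[0..1]:
  [0..0]={T1}  "b"  orig:{}
  [1..1]={T0}  "a"  orig:{}
  [0..1]={A}  "ba"

Original NTs in T[0,1] deriving "ba": ["A"]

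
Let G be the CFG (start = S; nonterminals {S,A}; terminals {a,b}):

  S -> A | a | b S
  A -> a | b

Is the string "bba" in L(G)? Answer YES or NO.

CNF form of G:
  S -> T0 S | a | b
  A -> a | b
  T0 -> b

CYK fill:
  T[0,0] 'b' = {A,S,T0}  orig:{A,S}
  T[1,1] 'b' = {A,S,T0}  orig:{A,S}
  T[2,2] 'a' = {A,S}
  T[0,1] 'bb' = {S}
  T[1,2] 'ba' = {S}
  T[0,2] 'bba' = {S}

S ∈ T[0,2] ⇒ YES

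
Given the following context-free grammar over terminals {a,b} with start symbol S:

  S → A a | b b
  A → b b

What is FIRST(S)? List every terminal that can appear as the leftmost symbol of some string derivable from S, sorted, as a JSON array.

Compute FIRST by fixpoint:
pass 1:
  A via A→b b: +{b}
  S via S→A a: +{b}
  S: {b}  A: {b}
pass 2: (no change)
  S: {b}  A: {b}

FIRST(S) = ["b"]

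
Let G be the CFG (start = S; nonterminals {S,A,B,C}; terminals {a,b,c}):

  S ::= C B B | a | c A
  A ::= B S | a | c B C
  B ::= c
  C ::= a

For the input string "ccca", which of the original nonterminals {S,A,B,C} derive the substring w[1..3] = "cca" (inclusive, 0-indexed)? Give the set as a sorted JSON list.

Convert to CNF:
  S -> C X2 | T0 A | a
  A -> B S | T0 X1 | a
  B -> c
  C -> a
  T0 -> c
  X1 -> B C
  X2 -> B B

CYK fill (cells [i..j] with 1 ≤ i ≤ j ≤ 3 only):
  T[1,1] 'c' = {B,T0}  orig:{B}
  T[2,2] 'c' = {B,T0}  orig:{B}
  T[3,3] 'a' = {A,C,S}
  T[1,2] 'cc' = {X2}  orig:{}
  T[2,3] 'ca' = {A,S,X1}  orig:{A,S}
  T[1,3] 'cca' = {A,S}

Original NTs in T[1,3] deriving "cca": ["A", "S"]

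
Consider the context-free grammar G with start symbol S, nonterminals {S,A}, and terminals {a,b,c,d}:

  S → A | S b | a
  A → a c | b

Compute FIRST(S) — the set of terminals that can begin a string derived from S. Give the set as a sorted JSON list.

Compute FIRST by fixpoint:
iter 1:
  A via A→a c: +{a}
  A via A→b: +{b}
  S via S→A: +{a,b}
  FIRST(S)={a,b}  FIRST(A)={a,b}
iter 2: (no change)
  FIRST(S)={a,b}  FIRST(A)={a,b}

FIRST(S) = ["a", "b"]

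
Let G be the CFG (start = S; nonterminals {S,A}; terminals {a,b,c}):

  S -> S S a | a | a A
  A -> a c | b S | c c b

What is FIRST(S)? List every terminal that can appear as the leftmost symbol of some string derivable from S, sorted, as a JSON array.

FIRST iteration:
pass 1:
  A via A→a c: +{a}
  A via A→b S: +{b}
  A via A→c c b: +{c}
  S via S→a: +{a}
  FIRST[S]={a}  FIRST[A]={a,b,c}
pass 2: (stable)
  FIRST[S]={a}  FIRST[A]={a,b,c}

FIRST(S) = ["a"]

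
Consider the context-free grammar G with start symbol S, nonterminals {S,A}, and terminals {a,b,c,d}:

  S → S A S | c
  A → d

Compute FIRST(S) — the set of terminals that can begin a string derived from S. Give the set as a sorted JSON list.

FIRST iteration:
pass 1:
  A via A→d: +{d}
  S via S→c: +{c}
  S: {c}  A: {d}
pass 2: done
  S: {c}  A: {d}

FIRST(S) = ["c"]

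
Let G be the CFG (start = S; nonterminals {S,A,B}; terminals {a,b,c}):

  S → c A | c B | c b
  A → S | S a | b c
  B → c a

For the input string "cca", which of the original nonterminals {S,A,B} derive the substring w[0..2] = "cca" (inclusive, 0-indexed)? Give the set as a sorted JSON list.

Convert to CNF:
  S -> T2 A | T2 B | T2 T1
  A -> S T0 | T1 T2 | T2 A | T2 B | T2 T1
  B -> T2 T0
  T0 -> a
  T1 -> b
  T2 -> c

Fill CYK table bottom-up — only the sub-triangle for w[0..2]:
  [0..0]={T2}  "c"  orig:{}
  [1..1]={T2}  "c"  orig:{}
  [2..2]={T0}  "a"  orig:{}
  [0..1]=∅  "cc"
  [1..2]={B}  "ca"
  [0..2]={A,S}  "cca"

Original NTs in T[0,2] deriving "cca": ["A", "S"]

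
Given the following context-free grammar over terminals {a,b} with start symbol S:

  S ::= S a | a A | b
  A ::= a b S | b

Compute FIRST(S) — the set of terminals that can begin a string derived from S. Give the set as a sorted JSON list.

FIRST iteration:
round 1:
  A via A→a b S: +{a}
  A via A→b: +{b}
  S via S→a A: +{a}
  S via S→b: +{b}
  FIRST(S)={a,b}  FIRST(A)={a,b}
round 2: (stable)
  FIRST(S)={a,b}  FIRST(A)={a,b}

FIRST(S) = ["a", "b"]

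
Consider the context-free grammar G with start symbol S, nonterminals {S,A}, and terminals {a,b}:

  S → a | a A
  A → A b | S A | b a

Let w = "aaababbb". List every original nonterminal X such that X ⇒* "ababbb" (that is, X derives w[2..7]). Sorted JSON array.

Convert to CNF:
  S -> T1 A | a
  A -> A T0 | S A | T0 T1
  T0 -> b
  T1 -> a

CYK table (by increasing span) (cells [i..j] with 2 ≤ i ≤ j ≤ 7 only):
  cell(2,2) a: {S,T1}  orig:{S}
  cell(3,3) b: {T0}  orig:{}
  cell(4,4) a: {S,T1}  orig:{S}
  cell(5,5) b: {T0}  orig:{}
  cell(6,6) b: {T0}  orig:{}
  cell(7,7) b: {T0}  orig:{}
  cell(2,3) ab: ∅
  cell(3,4) ba: {A}
  cell(4,5) ab: ∅
  cell(5,6) bb: ∅
  cell(6,7) bb: ∅
  cell(2,4) aba: {A,S}
  cell(3,5) bab: {A}
  cell(4,6) abb: ∅
  cell(5,7) bbb: ∅
  cell(2,5) abab: {A,S}
  cell(3,6) babb: {A}
  cell(4,7) abbb: ∅
  cell(2,6) ababb: {A,S}
  cell(3,7) babbb: {A}
  cell(2,7) ababbb: {A,S}

Original NTs in T[2,7] deriving "ababbb": ["A", "S"]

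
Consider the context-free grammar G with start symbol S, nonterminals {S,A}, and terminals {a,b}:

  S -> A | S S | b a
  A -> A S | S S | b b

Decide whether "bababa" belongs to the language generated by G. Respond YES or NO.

CNF form of G:
  S -> A S | S S | T0 T0 | T0 T1
  A -> A S | S S | T0 T0
  T0 -> b
  T1 -> a

CYK table (by increasing span):
  cell(0,0) b: {T0}  orig:{}
  cell(1,1) a: {T1}  orig:{}
  cell(2,2) b: {T0}  orig:{}
  cell(3,3) a: {T1}  orig:{}
  cell(4,4) b: {T0}  orig:{}
  cell(5,5) a: {T1}  orig:{}
  cell(0,1) ba: {S}
  cell(1,2) ab: ∅
  cell(2,3) ba: {S}
  cell(3,4) ab: ∅
  cell(4,5) ba: {S}
  cell(0,2) bab: ∅
  cell(1,3) aba: ∅
  cell(2,4) bab: ∅
  cell(3,5) aba: ∅
  cell(0,3) baba: {A,S}
  cell(1,4) abab: ∅
  cell(2,5) baba: {A,S}
  cell(0,4) babab: ∅
  cell(1,5) ababa: ∅
  cell(0,5) bababa: {A,S}

S ∈ T[0,5] ⇒ YES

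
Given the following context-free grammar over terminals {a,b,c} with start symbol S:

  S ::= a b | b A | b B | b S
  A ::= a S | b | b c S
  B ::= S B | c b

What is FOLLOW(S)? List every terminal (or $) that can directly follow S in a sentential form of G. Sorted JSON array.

FIRST iteration:
[1]
  A via A→a S: +{a}
  A via A→b: +{b}
  B via B→c b: +{c}
  S via S→a b: +{a}
  S via S→b A: +{b}
  S: {a,b}  A: {a,b}  B: {c}
[2]
  B via B→S B: +{a,b}
  S: {a,b}  A: {a,b}  B: {a,b,c}
[3] done
  S: {a,b}  A: {a,b}  B: {a,b,c}

Compute FOLLOW by fixpoint:
seed FOLLOW(S) with $
pass 1:
  B→S B: FOLLOW(S) ⊇ FIRST(B) = {a,b,c}; new: +{a,b,c}
  S→b A: FOLLOW(A) ⊇ FOLLOW(S) ⊇ {$,a,b,c}; new: +{$,a,b,c}
  S→b B: FOLLOW(B) ⊇ FOLLOW(S) ⊇ {$,a,b,c}; new: +{$,a,b,c}
  FOLLOW[S]={$,a,b,c}  FOLLOW[A]={$,a,b,c}  FOLLOW[B]={$,a,b,c}
pass 2: done
  FOLLOW[S]={$,a,b,c}  FOLLOW[A]={$,a,b,c}  FOLLOW[B]={$,a,b,c}

FOLLOW(S) = ["$", "a", "b", "c"]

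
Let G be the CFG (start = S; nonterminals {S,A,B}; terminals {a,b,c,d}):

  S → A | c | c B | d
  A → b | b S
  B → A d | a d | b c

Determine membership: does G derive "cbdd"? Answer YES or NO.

Convert to CNF:
  S -> T0 S | T3 B | b | c | d
  A -> T0 S | b
  B -> A T1 | T0 T3 | T2 T1
  T0 -> b
  T1 -> d
  T2 -> a
  T3 -> c

Fill CYK table bottom-up:
  cell(0,0) c: {S,T3}  orig:{S}
  cell(1,1) b: {A,S,T0}  orig:{A,S}
  cell(2,2) d: {S,T1}  orig:{S}
  cell(3,3) d: {S,T1}  orig:{S}
  cell(0,1) cb: ∅
  cell(1,2) bd: {A,B,S}
  cell(2,3) dd: ∅
  cell(0,2) cbd: {S}
  cell(1,3) bdd: {B}
  cell(0,3) cbdd: {S}

S ∈ T[0,3] ⇒ YES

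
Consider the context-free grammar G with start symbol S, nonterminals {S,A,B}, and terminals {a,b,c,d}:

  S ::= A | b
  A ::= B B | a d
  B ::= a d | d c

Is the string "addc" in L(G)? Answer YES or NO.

CNF form of G:
  S -> B B | T0 T1 | b
  A -> B B | T0 T1
  B -> T0 T1 | T1 T2
  T0 -> a
  T1 -> d
  T2 -> c

Fill CYK table bottom-up:
  cell(0,0) a: {T0}  orig:{}
  cell(1,1) d: {T1}  orig:{}
  cell(2,2) d: {T1}  orig:{}
  cell(3,3) c: {T2}  orig:{}
  cell(0,1) ad: {A,B,S}
  cell(1,2) dd: ∅
  cell(2,3) dc: {B}
  cell(0,2) add: ∅
  cell(1,3) ddc: ∅
  cell(0,3) addc: {A,S}

S ∈ T[0,3] ⇒ YES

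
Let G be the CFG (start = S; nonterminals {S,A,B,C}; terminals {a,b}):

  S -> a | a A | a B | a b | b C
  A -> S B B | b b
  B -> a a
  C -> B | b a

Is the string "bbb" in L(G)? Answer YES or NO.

Convert to CNF:
  S -> T0 C | T1 A | T1 B | T1 T0 | a
  A -> S X2 | T0 T0
  B -> T1 T1
  C -> T0 T1 | T1 T1
  T0 -> b
  T1 -> a
  X2 -> B B

CYK fill:
  cell(0,0) b: {T0}  orig:{}
  cell(1,1) b: {T0}  orig:{}
  cell(2,2) b: {T0}  orig:{}
  cell(0,1) bb: {A}
  cell(1,2) bb: {A}
  cell(0,2) bbb: ∅

S ∉ T[0,2] ⇒ NO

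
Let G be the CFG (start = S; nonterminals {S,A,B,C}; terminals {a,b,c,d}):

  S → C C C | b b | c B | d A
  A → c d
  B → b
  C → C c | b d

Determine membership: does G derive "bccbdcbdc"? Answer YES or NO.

CNF form of G:
  S -> C X3 | T0 B | T1 A | T2 T2
  A -> T0 T1
  B -> b
  C -> C T0 | T2 T1
  T0 -> c
  T1 -> d
  T2 -> b
  X3 -> C C

CYK fill:
  T[0,0] 'b' = {B,T2}  orig:{B}
  T[1,1] 'c' = {T0}  orig:{}
  T[2,2] 'c' = {T0}  orig:{}
  T[3,3] 'b' = {B,T2}  orig:{B}
  T[4,4] 'd' = {T1}  orig:{}
  T[5,5] 'c' = {T0}  orig:{}
  T[6,6] 'b' = {B,T2}  orig:{B}
  T[7,7] 'd' = {T1}  orig:{}
  T[8,8] 'c' = {T0}  orig:{}
  T[0,1] 'bc' = ∅
  T[1,2] 'cc' = ∅
  T[2,3] 'cb' = {S}
  T[3,4] 'bd' = {C}
  T[4,5] 'dc' = ∅
  T[5,6] 'cb' = {S}
  T[6,7] 'bd' = {C}
  T[7,8] 'dc' = ∅
  T[0,2] 'bcc' = ∅
  T[1,3] 'ccb' = ∅
  T[2,4] 'cbd' = ∅
  T[3,5] 'bdc' = {C}
  T[4,6] 'dcb' = ∅
  T[5,7] 'cbd' = ∅
  T[6,8] 'bdc' = {C}
  T[0,3] 'bccb' = ∅
  T[1,4] 'ccbd' = ∅
  T[2,5] 'cbdc' = ∅
  T[3,6] 'bdcb' = ∅
  T[4,7] 'dcbd' = ∅
  T[5,8] 'cbdc' = ∅
  T[0,4] 'bccbd' = ∅
  T[1,5] 'ccbdc' = ∅
  T[2,6] 'cbdcb' = ∅
  T[3,7] 'bdcbd' = {X3}  orig:{}
  T[4,8] 'dcbdc' = ∅
  T[0,5] 'bccbdc' = ∅
  T[1,6] 'ccbdcb' = ∅
  T[2,7] 'cbdcbd' = ∅
  T[3,8] 'bdcbdc' = {X3}  orig:{}
  T[0,6] 'bccbdcb' = ∅
  T[1,7] 'ccbdcbd' = ∅
  T[2,8] 'cbdcbdc' = ∅
  T[0,7] 'bccbdcbd' = ∅
  T[1,8] 'ccbdcbdc' = ∅
  T[0,8] 'bccbdcbdc' = ∅

S ∉ T[0,8] ⇒ NO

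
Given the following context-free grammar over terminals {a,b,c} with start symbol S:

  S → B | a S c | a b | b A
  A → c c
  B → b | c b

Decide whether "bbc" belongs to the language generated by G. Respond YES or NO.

CNF form of G:
  S -> T0 T1 | T1 A | T2 T1 | T2 X3 | b
  A -> T0 T0
  B -> T0 T1 | b
  T0 -> c
  T1 -> b
  T2 -> a
  X3 -> S T0

CYK table (by increasing span):
  cell(0,0) b: {B,S,T1}  orig:{B,S}
  cell(1,1) b: {B,S,T1}  orig:{B,S}
  cell(2,2) c: {T0}  orig:{}
  cell(0,1) bb: ∅
  cell(1,2) bc: {X3}  orig:{}
  cell(0,2) bbc: ∅

S ∉ T[0,2] ⇒ NO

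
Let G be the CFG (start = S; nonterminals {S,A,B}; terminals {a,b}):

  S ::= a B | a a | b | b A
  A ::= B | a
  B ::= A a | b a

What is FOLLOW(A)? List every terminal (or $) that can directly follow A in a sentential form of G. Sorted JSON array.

FIRST iteration:
pass 1:
  A via A→a: +{a}
  B via B→A a: +{a}
  B via B→b a: +{b}
  S via S→a B: +{a}
  S via S→b: +{b}
  S: {a,b}  A: {a}  B: {a,b}
pass 2:
  A via A→B: +{b}
  S: {a,b}  A: {a,b}  B: {a,b}
pass 3: (stable)
  S: {a,b}  A: {a,b}  B: {a,b}

FOLLOW sets:
initialize: $ ∈ FOLLOW(S)
round 1:
  B→A a: FOLLOW(A) ⊇ FIRST(a) = {a}; new: +{a}
  S→a B: FOLLOW(B) ⊇ FOLLOW(S) ⊇ {$}; new: +{$}
  S→b A: FOLLOW(A) ⊇ FOLLOW(S) ⊇ {$}; new: +{$}
  FOLLOW(S)={$}  FOLLOW(A)={$,a}  FOLLOW(B)={$}
round 2:
  A→B: FOLLOW(B) ⊇ FOLLOW(A) ⊇ {$,a}; new: +{a}
  FOLLOW(S)={$}  FOLLOW(A)={$,a}  FOLLOW(B)={$,a}
round 3: (stable)
  FOLLOW(S)={$}  FOLLOW(A)={$,a}  FOLLOW(B)={$,a}

FOLLOW(A) = ["$", "a"]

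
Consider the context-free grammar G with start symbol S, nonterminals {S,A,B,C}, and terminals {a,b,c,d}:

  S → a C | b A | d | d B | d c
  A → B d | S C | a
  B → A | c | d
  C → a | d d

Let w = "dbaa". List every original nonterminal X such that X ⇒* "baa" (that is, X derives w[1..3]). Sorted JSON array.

Convert to CNF:
  S -> T0 B | T0 T3 | T1 C | T2 A | d
  A -> B T0 | S C | a
  B -> B T0 | S C | a | c | d
  C -> T0 T0 | a
  T0 -> d
  T1 -> a
  T2 -> b
  T3 -> c

CYK fill — only the sub-triangle for w[1..3]:
  cell(1,1) b: {T2}  orig:{}
  cell(2,2) a: {A,B,C,T1}  orig:{A,B,C}
  cell(3,3) a: {A,B,C,T1}  orig:{A,B,C}
  cell(1,2) ba: {S}
  cell(2,3) aa: {S}
  cell(1,3) baa: {A,B}

Original NTs in T[1,3] deriving "baa": ["A", "B"]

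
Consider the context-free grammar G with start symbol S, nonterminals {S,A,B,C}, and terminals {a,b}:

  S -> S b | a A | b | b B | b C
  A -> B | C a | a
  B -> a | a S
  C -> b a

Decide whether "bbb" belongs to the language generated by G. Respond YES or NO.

Convert to CNF:
  S -> S T1 | T0 A | T1 B | T1 C | b
  A -> C T0 | T0 S | a
  B -> T0 S | a
  C -> T1 T0
  T0 -> a
  T1 -> b

CYK table (by increasing span):
  cell(0,0) b: {S,T1}  orig:{S}
  cell(1,1) b: {S,T1}  orig:{S}
  cell(2,2) b: {S,T1}  orig:{S}
  cell(0,1) bb: {S}
  cell(1,2) bb: {S}
  cell(0,2) bbb: {S}

S ∈ T[0,2] ⇒ YES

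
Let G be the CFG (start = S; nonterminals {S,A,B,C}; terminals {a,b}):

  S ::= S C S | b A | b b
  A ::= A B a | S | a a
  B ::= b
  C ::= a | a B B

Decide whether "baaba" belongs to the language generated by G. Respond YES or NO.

Convert to CNF:
  S -> S X5 | T1 A | T1 T1
  A -> A X2 | S X3 | T0 T0 | T1 A | T1 T1
  B -> b
  C -> T0 X4 | a
  T0 -> a
  T1 -> b
  X2 -> B T0
  X3 -> C S
  X4 -> B B
  X5 -> C S

CYK fill:
  cell(0,0) b: {B,T1}  orig:{B}
  cell(1,1) a: {C,T0}  orig:{C}
  cell(2,2) a: {C,T0}  orig:{C}
  cell(3,3) b: {B,T1}  orig:{B}
  cell(4,4) a: {C,T0}  orig:{C}
  cell(0,1) ba: {X2}  orig:{}
  cell(1,2) aa: {A}
  cell(2,3) ab: ∅
  cell(3,4) ba: {X2}  orig:{}
  cell(0,2) baa: {A,S}
  cell(1,3) aab: ∅
  cell(2,4) aba: ∅
  cell(0,3) baab: ∅
  cell(1,4) aaba: {A}
  cell(0,4) baaba: {A,S}

S ∈ T[0,4] ⇒ YES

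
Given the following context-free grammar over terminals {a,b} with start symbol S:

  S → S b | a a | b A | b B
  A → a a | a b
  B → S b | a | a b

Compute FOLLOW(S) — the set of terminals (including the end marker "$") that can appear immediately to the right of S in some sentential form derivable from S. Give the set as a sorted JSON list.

Compute FIRST by fixpoint:
[1]
  A via A→a a: +{a}
  B via B→a: +{a}
  S via S→a a: +{a}
  S via S→b A: +{b}
  FIRST[S]={a,b}  FIRST[A]={a}  FIRST[B]={a}
[2]
  B via B→S b: +{b}
  FIRST[S]={a,b}  FIRST[A]={a}  FIRST[B]={a,b}
[3] (no change)
  FIRST[S]={a,b}  FIRST[A]={a}  FIRST[B]={a,b}

FOLLOW iteration:
initialize: $ ∈ FOLLOW(S)
round 1:
  B→S b: FOLLOW(S) ⊇ FIRST(b) = {b}; new: +{b}
  S→b A: FOLLOW(A) ⊇ FOLLOW(S) ⊇ {$,b}; new: +{$,b}
  S→b B: FOLLOW(B) ⊇ FOLLOW(S) ⊇ {$,b}; new: +{$,b}
  FOLLOW(S)={$,b}  FOLLOW(A)={$,b}  FOLLOW(B)={$,b}
round 2: (no change)
  FOLLOW(S)={$,b}  FOLLOW(A)={$,b}  FOLLOW(B)={$,b}

FOLLOW(S) = ["$", "b"]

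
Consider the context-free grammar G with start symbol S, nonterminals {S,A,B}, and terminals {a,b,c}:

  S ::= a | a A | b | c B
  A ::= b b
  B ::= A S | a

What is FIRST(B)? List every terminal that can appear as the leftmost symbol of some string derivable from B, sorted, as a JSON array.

FIRST iteration:
[1]
  A via A→b b: +{b}
  B via B→A S: +{b}
  B via B→a: +{a}
  S via S→a: +{a}
  S via S→b: +{b}
  S via S→c B: +{c}
  FIRST[S]={a,b,c}  FIRST[A]={b}  FIRST[B]={a,b}
[2] — fixpoint
  FIRST[S]={a,b,c}  FIRST[A]={b}  FIRST[B]={a,b}

FIRST(B) = ["a", "b"]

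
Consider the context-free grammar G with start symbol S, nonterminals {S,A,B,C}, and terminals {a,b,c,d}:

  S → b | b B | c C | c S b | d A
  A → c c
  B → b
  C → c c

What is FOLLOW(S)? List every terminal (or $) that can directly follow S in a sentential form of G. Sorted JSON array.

FIRST sets, iterate to fixpoint:
[1]
  A via A→c c: +{c}
  B via B→b: +{b}
  C via C→c c: +{c}
  S via S→b: +{b}
  S via S→c C: +{c}
  S via S→d A: +{d}
  FIRST(S)={b,c,d}  FIRST(A)={c}  FIRST(B)={b}  FIRST(C)={c}
[2] (stable)
  FIRST(S)={b,c,d}  FIRST(A)={c}  FIRST(B)={b}  FIRST(C)={c}

Compute FOLLOW by fixpoint:
FOLLOW(S) := {$}
iter 1:
  S→b B: FOLLOW(B) ⊇ FOLLOW(S) ⊇ {$}; new: +{$}
  S→c C: FOLLOW(C) ⊇ FOLLOW(S) ⊇ {$}; new: +{$}
  S→c S b: FOLLOW(S) ⊇ FIRST(b) = {b}; new: +{b}
  S→d A: FOLLOW(A) ⊇ FOLLOW(S) ⊇ {$,b}; new: +{$,b}
  FOLLOW(S)={$,b}  FOLLOW(A)={$,b}  FOLLOW(B)={$}  FOLLOW(C)={$}
iter 2:
  S→b B: FOLLOW(B) ⊇ FOLLOW(S) ⊇ {$,b}; new: +{b}
  S→c C: FOLLOW(C) ⊇ FOLLOW(S) ⊇ {$,b}; new: +{b}
  FOLLOW(S)={$,b}  FOLLOW(A)={$,b}  FOLLOW(B)={$,b}  FOLLOW(C)={$,b}
iter 3: — fixpoint
  FOLLOW(S)={$,b}  FOLLOW(A)={$,b}  FOLLOW(B)={$,b}  FOLLOW(C)={$,b}

FOLLOW(S) = ["$", "b"]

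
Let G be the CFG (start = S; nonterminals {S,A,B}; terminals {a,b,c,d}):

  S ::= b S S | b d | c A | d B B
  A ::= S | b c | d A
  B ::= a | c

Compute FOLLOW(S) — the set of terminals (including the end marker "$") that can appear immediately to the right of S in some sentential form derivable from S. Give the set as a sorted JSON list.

Compute FIRST by fixpoint:
round 1:
  A via A→b c: +{b}
  A via A→d A: +{d}
  B via B→a: +{a}
  B via B→c: +{c}
  S via S→b S S: +{b}
  S via S→c A: +{c}
  S via S→d B B: +{d}
  FIRST(S)={b,c,d}  FIRST(A)={b,d}  FIRST(B)={a,c}
round 2:
  A via A→S: +{c}
  FIRST(S)={b,c,d}  FIRST(A)={b,c,d}  FIRST(B)={a,c}
round 3: (no change)
  FIRST(S)={b,c,d}  FIRST(A)={b,c,d}  FIRST(B)={a,c}

FOLLOW iteration:
initialize: $ ∈ FOLLOW(S)
[1]
  S→b S S: FOLLOW(S) ⊇ FIRST(S) = {b,c,d}; new: +{b,c,d}
  S→c A: FOLLOW(A) ⊇ FOLLOW(S) ⊇ {$,b,c,d}; new: +{$,b,c,d}
  S→d B B: FOLLOW(B) ⊇ FIRST(B) = {a,c}; new: +{a,c}
  S→d B B: FOLLOW(B) ⊇ FOLLOW(S) ⊇ {$,b,c,d}; new: +{$,b,d}
  S: {$,b,c,d}  A: {$,b,c,d}  B: {$,a,b,c,d}
[2] — fixpoint
  S: {$,b,c,d}  A: {$,b,c,d}  B: {$,a,b,c,d}

FOLLOW(S) = ["$", "b", "c", "d"]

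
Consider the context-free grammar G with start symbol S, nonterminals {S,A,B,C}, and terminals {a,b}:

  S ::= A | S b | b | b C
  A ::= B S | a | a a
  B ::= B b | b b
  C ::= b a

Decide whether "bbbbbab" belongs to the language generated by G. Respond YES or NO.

Convert to CNF:
  S -> B S | S T1 | T0 T0 | T1 C | a | b
  A -> B S | T0 T0 | a
  B -> B T1 | T1 T1
  C -> T1 T0
  T0 -> a
  T1 -> b

Fill CYK table bottom-up:
  cell(0,0) b: {S,T1}  orig:{S}
  cell(1,1) b: {S,T1}  orig:{S}
  cell(2,2) b: {S,T1}  orig:{S}
  cell(3,3) b: {S,T1}  orig:{S}
  cell(4,4) b: {S,T1}  orig:{S}
  cell(5,5) a: {A,S,T0}  orig:{A,S}
  cell(6,6) b: {S,T1}  orig:{S}
  cell(0,1) bb: {B,S}
  cell(1,2) bb: {B,S}
  cell(2,3) bb: {B,S}
  cell(3,4) bb: {B,S}
  cell(4,5) ba: {C}
  cell(5,6) ab: {S}
  cell(0,2) bbb: {A,B,S}
  cell(1,3) bbb: {A,B,S}
  cell(2,4) bbb: {A,B,S}
  cell(3,5) bba: {A,S}
  cell(4,6) bab: ∅
  cell(0,3) bbbb: {A,B,S}
  cell(1,4) bbbb: {A,B,S}
  cell(2,5) bbba: {A,S}
  cell(3,6) bbab: {A,S}
  cell(0,4) bbbbb: {A,B,S}
  cell(1,5) bbbba: {A,S}
  cell(2,6) bbbab: {A,S}
  cell(0,5) bbbbba: {A,S}
  cell(1,6) bbbbab: {A,S}
  cell(0,6) bbbbbab: {A,S}

S ∈ T[0,6] ⇒ YES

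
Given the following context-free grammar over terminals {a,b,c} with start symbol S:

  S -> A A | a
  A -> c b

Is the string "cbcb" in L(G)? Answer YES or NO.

Convert to CNF:
  S -> A A | a
  A -> T0 T1
  T0 -> c
  T1 -> b

CYK table (by increasing span):
  cell(0,0) c: {T0}  orig:{}
  cell(1,1) b: {T1}  orig:{}
  cell(2,2) c: {T0}  orig:{}
  cell(3,3) b: {T1}  orig:{}
  cell(0,1) cb: {A}
  cell(1,2) bc: ∅
  cell(2,3) cb: {A}
  cell(0,2) cbc: ∅
  cell(1,3) bcb: ∅
  cell(0,3) cbcb: {S}

S ∈ T[0,3] ⇒ YES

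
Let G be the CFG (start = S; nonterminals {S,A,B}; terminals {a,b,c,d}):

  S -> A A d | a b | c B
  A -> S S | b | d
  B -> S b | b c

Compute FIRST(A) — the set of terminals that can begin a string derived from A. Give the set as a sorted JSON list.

FIRST sets, iterate to fixpoint:
iter 1:
  A via A→b: +{b}
  A via A→d: +{d}
  B via B→b c: +{b}
  S via S→A A d: +{b,d}
  S via S→a b: +{a}
  S via S→c B: +{c}
  S: {a,b,c,d}  A: {b,d}  B: {b}
iter 2:
  A via A→S S: +{a,c}
  B via B→S b: +{a,c,d}
  S: {a,b,c,d}  A: {a,b,c,d}  B: {a,b,c,d}
iter 3: done
  S: {a,b,c,d}  A: {a,b,c,d}  B: {a,b,c,d}

FIRST(A) = ["a", "b", "c", "d"]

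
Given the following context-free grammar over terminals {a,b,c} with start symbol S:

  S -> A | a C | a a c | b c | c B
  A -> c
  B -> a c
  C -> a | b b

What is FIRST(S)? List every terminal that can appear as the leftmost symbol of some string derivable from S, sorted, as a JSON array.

FIRST iteration:
round 1:
  A via A→c: +{c}
  B via B→a c: +{a}
  C via C→a: +{a}
  C via C→b b: +{b}
  S via S→A: +{c}
  S via S→a C: +{a}
  S via S→b c: +{b}
  S: {a,b,c}  A: {c}  B: {a}  C: {a,b}
round 2: (stable)
  S: {a,b,c}  A: {c}  B: {a}  C: {a,b}

FIRST(S) = ["a", "b", "c"]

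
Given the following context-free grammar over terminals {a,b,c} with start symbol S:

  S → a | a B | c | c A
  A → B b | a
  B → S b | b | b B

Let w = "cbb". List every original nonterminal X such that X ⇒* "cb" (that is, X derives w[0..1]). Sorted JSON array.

Convert to CNF:
  S -> T1 B | T2 A | a | c
  A -> B T0 | a
  B -> S T0 | T0 B | b
  T0 -> b
  T1 -> a
  T2 -> c

CYK fill, restricted to cells inside w[0..1]:
  [0..0]={S,T2}  "c"  orig:{S}
  [1..1]={B,T0}  "b"  orig:{B}
  [0..1]={B}  "cb"

Original NTs in T[0,1] deriving "cb": ["B"]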